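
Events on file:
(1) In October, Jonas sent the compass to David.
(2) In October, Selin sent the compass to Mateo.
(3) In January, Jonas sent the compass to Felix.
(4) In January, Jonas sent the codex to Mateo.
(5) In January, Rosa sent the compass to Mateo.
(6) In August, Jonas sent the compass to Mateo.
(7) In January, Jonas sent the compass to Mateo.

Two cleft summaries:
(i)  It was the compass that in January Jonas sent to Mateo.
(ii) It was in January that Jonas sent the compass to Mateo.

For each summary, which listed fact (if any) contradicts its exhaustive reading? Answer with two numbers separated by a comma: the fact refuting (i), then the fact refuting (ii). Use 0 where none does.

Summary (i) focuses "the compass" (the thing); background same agent, recipient, setting (Jonas / Mateo / in January). Fact (4) matches that background with thing = the codex — refutes (i).
Summary (ii) focuses "in January" (the setting); background same agent, thing, recipient (Jonas / the compass / Mateo). Fact (6) matches that background with setting = in August — refutes (ii).

4, 6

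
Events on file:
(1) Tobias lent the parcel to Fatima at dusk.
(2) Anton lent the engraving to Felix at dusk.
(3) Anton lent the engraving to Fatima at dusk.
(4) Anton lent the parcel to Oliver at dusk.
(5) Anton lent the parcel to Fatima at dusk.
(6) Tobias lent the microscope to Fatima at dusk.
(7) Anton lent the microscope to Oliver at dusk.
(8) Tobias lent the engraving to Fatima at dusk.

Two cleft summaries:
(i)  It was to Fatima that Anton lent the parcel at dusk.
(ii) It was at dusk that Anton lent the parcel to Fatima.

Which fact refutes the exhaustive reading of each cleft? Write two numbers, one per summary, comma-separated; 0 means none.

4, 0

Summary (i) focuses "Fatima" (the recipient); background same agent, thing, setting (Anton / the parcel / at dusk). Fact (4) matches that background with recipient = Oliver — refutes (i).
Summary (ii) focuses "at dusk" (the setting); background same agent, thing, recipient (Anton / the parcel / Fatima). No fact matches that background with a different setting, so 0.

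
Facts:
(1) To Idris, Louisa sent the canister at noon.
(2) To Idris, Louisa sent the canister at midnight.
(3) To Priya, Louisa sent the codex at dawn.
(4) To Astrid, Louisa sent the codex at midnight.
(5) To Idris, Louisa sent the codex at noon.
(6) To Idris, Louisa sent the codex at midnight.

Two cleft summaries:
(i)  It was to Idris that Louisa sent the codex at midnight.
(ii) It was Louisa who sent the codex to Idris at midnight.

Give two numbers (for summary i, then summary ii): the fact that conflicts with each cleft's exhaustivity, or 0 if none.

(i): focus "Idris". Looking for same agent, thing, setting (Louisa / the codex / at midnight) with some other recipient — fact (4) has Astrid there. Refuted.
(ii): focus "Louisa". No fact shares same thing, recipient, setting (the codex / Idris / at midnight) with a different agent. 0.

4, 0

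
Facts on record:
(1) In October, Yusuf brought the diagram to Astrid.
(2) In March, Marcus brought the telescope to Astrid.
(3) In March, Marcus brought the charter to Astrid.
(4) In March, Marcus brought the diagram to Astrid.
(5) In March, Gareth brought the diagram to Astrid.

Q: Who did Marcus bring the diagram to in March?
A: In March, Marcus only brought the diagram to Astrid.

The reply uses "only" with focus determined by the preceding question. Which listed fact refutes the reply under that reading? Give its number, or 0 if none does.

The question "Who did ... to ...?" targets the recipient, so in the reply the focus falls on "Astrid".
So "only" ranges over recipients; the rest (same agent, thing, setting (Marcus / the diagram / in March)) is presupposed.
No fact keeps same agent, thing, setting (Marcus / the diagram / in March) while changing the recipient; every other fact differs on something backgrounded. The reply stands.
(Fact (2) would refute a reading with focus on the thing — but that is not what the question asks.)

0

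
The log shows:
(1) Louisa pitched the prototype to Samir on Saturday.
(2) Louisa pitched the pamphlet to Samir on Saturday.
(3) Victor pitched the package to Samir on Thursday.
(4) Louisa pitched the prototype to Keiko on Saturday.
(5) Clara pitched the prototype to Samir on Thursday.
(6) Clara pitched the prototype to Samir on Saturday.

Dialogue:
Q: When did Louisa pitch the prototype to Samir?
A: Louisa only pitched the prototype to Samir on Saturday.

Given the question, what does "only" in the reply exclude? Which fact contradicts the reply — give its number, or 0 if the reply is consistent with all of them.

The question "When did ...?" targets the setting, so in the reply the focus falls on "on Saturday".
So "only" ranges over settings; the rest (Louisa as agent and the prototype as thing and Samir as recipient) is presupposed.
No listed fact shares that background with another setting. Nothing contradicts the reply.
(Fact (2) would refute a reading with focus on the thing — but that is not what the question asks.)

0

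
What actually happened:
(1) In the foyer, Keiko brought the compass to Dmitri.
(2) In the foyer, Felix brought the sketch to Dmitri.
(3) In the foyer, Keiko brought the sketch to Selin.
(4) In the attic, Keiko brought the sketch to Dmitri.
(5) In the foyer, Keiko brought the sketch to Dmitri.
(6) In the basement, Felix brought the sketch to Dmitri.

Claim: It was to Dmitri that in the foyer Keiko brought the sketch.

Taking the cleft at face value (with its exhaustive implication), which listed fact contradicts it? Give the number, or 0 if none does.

Focus of the cleft: "Dmitri" (the recipient). Presupposed background: Keiko as agent and the sketch as thing and in the foyer as setting.
The exhaustive reading says no other recipient fits that background.
But fact (3) also has Keiko as agent and the sketch as thing and in the foyer as setting, with recipient = Selin — so the exhaustive reading fails.

3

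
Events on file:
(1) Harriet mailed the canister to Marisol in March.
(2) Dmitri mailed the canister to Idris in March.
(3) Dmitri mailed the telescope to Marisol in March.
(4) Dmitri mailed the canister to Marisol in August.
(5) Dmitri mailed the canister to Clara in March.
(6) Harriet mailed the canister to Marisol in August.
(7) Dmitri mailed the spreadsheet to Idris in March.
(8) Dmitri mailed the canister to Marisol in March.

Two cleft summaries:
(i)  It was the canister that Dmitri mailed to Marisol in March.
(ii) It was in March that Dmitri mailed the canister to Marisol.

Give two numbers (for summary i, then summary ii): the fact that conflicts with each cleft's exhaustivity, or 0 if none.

3, 4

Summary (i) focuses "the canister" (the thing); background agent = Dmitri, recipient = Marisol, setting = in March. Fact (3) matches that background with thing = the telescope — refutes (i).
Summary (ii) focuses "in March" (the setting); background agent = Dmitri, thing = the canister, recipient = Marisol. Fact (4) matches that background with setting = in August — refutes (ii).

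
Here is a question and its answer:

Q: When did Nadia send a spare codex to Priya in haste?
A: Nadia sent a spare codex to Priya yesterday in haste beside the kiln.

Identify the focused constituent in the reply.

yesterday

The wh-word "when" asks about the time.
In the answer, "Nadia", "a spare codex", "to Priya" and "in haste" are given — repeated from the question.
"beside the kiln" is also new, but it specifies the location, which is not what the question asks about — so it is not the focus.
The constituent filling the time gap is "yesterday"; that is the focus.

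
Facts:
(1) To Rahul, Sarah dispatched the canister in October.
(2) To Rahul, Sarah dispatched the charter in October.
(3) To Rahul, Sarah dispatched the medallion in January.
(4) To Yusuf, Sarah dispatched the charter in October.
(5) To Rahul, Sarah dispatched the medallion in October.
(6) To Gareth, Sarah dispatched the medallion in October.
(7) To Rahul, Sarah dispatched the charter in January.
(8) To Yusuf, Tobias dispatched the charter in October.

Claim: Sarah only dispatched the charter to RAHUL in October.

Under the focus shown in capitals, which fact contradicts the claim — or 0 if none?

Focus (in capitals) is "Rahul" — the recipient. "Only" excludes alternative recipients while holding fixed Sarah as agent and the charter as thing and in October as setting.
Fact (4) matches on Sarah as agent and the charter as thing and in October as setting, but has recipient = Yusuf instead. That refutes the claim.

4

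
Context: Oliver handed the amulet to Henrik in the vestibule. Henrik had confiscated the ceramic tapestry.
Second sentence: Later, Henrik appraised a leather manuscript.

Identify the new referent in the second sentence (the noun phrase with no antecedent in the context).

"Henrik" in the second sentence is given — already mentioned in the context.
"a leather manuscript" has no antecedent in the context; it is discourse-new (the indefinite article also signals a new referent).

a leather manuscript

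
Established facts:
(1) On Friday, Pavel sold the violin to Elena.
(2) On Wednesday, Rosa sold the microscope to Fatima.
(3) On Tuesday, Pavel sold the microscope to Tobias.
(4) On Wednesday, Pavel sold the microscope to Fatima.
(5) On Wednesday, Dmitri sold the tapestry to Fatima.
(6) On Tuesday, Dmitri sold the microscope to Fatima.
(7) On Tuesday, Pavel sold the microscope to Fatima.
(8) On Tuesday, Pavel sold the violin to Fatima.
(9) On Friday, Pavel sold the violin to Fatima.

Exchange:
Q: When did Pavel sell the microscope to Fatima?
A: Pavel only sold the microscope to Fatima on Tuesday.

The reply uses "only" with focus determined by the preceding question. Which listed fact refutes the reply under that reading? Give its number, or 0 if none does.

4

The question "When did ...?" targets the setting, so in the reply the focus falls on "on Tuesday".
So "only" ranges over settings; the rest (same agent, thing, recipient (Pavel / the microscope / Fatima)) is presupposed.
Fact (4) shares the background with a different setting (on Wednesday) — counterexample.
(Fact (8) would refute a reading with focus on the thing — but that is not what the question asks.)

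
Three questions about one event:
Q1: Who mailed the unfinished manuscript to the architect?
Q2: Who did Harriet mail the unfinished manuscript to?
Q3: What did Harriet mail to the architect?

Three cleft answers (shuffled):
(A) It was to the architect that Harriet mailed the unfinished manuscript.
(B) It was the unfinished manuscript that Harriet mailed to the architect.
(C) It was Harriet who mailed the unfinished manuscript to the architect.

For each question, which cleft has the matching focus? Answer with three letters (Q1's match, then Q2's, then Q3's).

CAB

Q1 asks about the subject (agent); cleft (C) focuses "Harriet", which is the subject (agent) — so Q1 → C.
Q2 asks about the recipient; cleft (A) focuses "to the architect", which is the recipient — so Q2 → A.
Q3 asks about the direct object; cleft (B) focuses "the unfinished manuscript", which is the direct object — so Q3 → B.
Mapping: Q1→C, Q2→A, Q3→B.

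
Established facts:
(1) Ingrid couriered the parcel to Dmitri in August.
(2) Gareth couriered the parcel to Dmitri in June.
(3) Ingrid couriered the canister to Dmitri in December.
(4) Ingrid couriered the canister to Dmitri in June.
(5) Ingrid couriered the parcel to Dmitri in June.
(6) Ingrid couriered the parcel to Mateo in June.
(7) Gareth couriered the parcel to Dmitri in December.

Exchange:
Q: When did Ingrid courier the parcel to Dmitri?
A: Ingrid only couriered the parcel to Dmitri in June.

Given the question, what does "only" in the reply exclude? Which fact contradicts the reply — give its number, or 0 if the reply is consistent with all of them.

The question "When did ...?" targets the setting, so in the reply the focus falls on "in June".
So "only" ranges over settings; the rest (Ingrid as agent and the parcel as thing and Dmitri as recipient) is presupposed.
Fact (1) keeps Ingrid as agent and the parcel as thing and Dmitri as recipient but has setting = in August; that refutes the reply.
(Fact (6) would refute a reading with focus on the recipient — but that is not what the question asks.)

1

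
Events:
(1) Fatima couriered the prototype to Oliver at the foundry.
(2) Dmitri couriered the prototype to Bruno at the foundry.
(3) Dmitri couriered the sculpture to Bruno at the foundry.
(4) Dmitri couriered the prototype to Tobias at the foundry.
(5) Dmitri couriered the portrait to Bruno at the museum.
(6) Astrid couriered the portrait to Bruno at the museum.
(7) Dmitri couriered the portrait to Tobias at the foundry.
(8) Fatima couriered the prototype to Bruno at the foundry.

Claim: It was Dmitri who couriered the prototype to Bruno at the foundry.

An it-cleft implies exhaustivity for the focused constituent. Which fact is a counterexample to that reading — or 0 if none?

The cleft puts "Dmitri" in focus and presupposes the open proposition with the prototype as thing and Bruno as recipient and at the foundry as setting.
The exhaustive reading says no other agent fits that background.
Fact (8) shares the background but with agent = Fatima; exhaustivity is violated.

8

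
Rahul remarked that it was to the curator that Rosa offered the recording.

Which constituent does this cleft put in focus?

In an it-cleft "It was X that/who ...", the clefted constituent X is the focus; the that/who-clause expresses the presupposed open proposition.
Here the focus is "to the curator". The backgrounded (presupposed) material includes "Rosa" and "the recording".

to the curator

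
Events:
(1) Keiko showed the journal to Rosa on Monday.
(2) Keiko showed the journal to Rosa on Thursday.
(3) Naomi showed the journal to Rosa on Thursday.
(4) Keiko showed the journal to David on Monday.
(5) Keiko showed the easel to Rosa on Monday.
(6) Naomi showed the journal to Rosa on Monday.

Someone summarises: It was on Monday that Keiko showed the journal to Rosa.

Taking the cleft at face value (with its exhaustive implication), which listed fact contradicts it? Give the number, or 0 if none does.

2

The cleft puts "on Monday" in focus and presupposes the open proposition with same agent, thing, recipient (Keiko / the journal / Rosa).
The exhaustive reading says no other setting fits that background.
Fact (2) shares the background but with setting = on Thursday; exhaustivity is violated.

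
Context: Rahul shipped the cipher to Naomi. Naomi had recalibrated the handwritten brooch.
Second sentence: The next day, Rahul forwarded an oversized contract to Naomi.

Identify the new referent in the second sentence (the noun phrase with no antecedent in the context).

an oversized contract

"Rahul" and "Naomi" in the second sentence are given — already mentioned in the context.
"an oversized contract" has no antecedent in the context; it is discourse-new (the indefinite article also signals a new referent).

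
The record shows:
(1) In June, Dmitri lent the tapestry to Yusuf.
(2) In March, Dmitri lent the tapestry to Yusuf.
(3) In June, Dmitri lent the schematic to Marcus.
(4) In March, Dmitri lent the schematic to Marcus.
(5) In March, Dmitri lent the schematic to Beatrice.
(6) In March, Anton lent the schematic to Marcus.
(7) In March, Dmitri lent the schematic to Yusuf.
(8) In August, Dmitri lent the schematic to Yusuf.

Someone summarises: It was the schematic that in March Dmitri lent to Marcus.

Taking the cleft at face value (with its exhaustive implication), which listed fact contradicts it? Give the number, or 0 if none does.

0

The cleft puts "the schematic" in focus and presupposes the open proposition with Dmitri as agent and Marcus as recipient and in March as setting.
Exhaustivity: the schematic is the only thing satisfying that background.
Every other fact differs from the presupposition on some backgrounded slot, so none challenges the exhaustivity.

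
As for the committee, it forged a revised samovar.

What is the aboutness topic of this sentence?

the committee

The construction explicitly marks "the committee" as what the sentence is about — the topic.
The remainder of the clause is the comment (what is said about the topic).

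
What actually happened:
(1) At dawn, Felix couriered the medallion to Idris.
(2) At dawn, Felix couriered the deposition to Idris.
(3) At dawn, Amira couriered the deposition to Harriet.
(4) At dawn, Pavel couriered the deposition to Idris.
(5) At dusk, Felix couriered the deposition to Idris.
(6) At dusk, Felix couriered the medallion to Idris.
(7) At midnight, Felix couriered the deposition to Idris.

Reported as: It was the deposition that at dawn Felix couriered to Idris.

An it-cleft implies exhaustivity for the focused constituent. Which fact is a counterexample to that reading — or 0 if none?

The cleft puts "the deposition" in focus and presupposes the open proposition with same agent, recipient, setting (Felix / Idris / at dawn).
Exhaustivity: the deposition is the only thing satisfying that background.
Fact (1) shares the background but with thing = the medallion; exhaustivity is violated.

1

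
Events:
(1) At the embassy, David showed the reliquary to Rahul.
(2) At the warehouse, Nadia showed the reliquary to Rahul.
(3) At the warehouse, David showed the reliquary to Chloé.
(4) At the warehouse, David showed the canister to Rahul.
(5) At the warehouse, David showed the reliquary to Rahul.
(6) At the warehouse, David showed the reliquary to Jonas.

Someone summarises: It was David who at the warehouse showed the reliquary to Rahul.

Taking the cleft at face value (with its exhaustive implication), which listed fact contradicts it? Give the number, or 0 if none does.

Focus of the cleft: "David" (the agent). Presupposed background: thing = the reliquary, recipient = Rahul, setting = at the warehouse.
The exhaustive reading says no other agent fits that background.
But fact (2) also has thing = the reliquary, recipient = Rahul, setting = at the warehouse, with agent = Nadia — so the exhaustive reading fails.

2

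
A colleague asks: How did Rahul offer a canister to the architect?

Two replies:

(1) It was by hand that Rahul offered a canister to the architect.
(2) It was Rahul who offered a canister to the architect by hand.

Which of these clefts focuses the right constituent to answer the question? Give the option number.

1

The question word "how" targets the manner.
Option (1) clefts "by hand" — that matches what the question asks about.
Option (2) clefts "Rahul" — the subject (agent), not what was asked.
So the congruent reply is (1).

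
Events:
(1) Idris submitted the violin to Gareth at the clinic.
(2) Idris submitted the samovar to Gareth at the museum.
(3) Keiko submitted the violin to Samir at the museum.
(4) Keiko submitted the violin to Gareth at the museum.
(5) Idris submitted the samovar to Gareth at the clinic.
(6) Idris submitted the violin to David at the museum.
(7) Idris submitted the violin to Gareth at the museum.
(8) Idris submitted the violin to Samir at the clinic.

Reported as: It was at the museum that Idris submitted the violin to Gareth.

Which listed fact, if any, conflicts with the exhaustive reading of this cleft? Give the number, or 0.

Focus of the cleft: "at the museum" (the setting). Presupposed background: agent = Idris, thing = the violin, recipient = Gareth.
The exhaustive reading says no other setting fits that background.
Fact (1) shares the background but with setting = at the clinic; exhaustivity is violated.

1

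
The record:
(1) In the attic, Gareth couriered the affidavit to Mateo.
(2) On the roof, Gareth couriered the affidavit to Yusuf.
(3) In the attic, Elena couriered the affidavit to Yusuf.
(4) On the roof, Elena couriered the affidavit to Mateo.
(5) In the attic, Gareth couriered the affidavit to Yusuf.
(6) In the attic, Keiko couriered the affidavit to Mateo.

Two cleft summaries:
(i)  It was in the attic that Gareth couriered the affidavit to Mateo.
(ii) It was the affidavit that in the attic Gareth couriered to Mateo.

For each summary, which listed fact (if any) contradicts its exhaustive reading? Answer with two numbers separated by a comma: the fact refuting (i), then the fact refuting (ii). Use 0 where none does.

Summary (i) focuses "in the attic" (the setting); background agent = Gareth, thing = the affidavit, recipient = Mateo. No fact matches that background with a different setting, so 0.
Summary (ii) focuses "the affidavit" (the thing); background agent = Gareth, recipient = Mateo, setting = in the attic. No fact matches that background with a different thing, so 0.

0, 0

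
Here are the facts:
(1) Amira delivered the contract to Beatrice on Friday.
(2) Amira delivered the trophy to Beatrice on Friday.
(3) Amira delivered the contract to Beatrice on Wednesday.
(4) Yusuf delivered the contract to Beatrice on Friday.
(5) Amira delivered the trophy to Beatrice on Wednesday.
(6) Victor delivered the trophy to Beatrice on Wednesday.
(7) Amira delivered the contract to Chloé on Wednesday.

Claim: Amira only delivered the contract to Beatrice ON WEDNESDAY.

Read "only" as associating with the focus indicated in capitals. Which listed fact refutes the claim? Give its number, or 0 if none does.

Focus (in capitals) is "on Wednesday" — the setting. "Only" excludes alternative settings while holding fixed agent = Amira, thing = the contract, recipient = Beatrice.
Fact (1) matches on agent = Amira, thing = the contract, recipient = Beatrice, but has setting = on Friday instead. That refutes the claim.

1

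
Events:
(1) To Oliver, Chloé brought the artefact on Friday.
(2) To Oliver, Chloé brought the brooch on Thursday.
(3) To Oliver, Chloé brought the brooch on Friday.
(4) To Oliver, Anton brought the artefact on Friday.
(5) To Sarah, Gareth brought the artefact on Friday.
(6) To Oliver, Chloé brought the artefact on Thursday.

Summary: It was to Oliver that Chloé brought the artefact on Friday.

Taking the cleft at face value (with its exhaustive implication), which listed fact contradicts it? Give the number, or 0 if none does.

The cleft puts "Oliver" in focus and presupposes the open proposition with Chloé as agent and the artefact as thing and on Friday as setting.
The exhaustive reading says no other recipient fits that background.
Every other fact differs from the presupposition on some backgrounded slot, so none challenges the exhaustivity.

0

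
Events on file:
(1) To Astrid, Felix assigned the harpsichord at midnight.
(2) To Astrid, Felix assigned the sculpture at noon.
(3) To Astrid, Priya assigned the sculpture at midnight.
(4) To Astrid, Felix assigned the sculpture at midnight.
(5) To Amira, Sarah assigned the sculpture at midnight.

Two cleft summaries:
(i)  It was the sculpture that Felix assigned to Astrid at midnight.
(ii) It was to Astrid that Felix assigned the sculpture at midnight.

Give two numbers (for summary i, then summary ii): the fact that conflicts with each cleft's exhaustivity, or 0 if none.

Summary (i) focuses "the sculpture" (the thing); background agent = Felix, recipient = Astrid, setting = at midnight. Fact (1) matches that background with thing = the harpsichord — refutes (i).
Summary (ii) focuses "Astrid" (the recipient); background agent = Felix, thing = the sculpture, setting = at midnight. No fact matches that background with a different recipient, so 0.

1, 0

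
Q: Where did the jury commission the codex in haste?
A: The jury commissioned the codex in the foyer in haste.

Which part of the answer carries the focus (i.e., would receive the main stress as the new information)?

The wh-word "where" asks about the location.
In the answer, "the jury", "the codex" and "in haste" are given — repeated from the question.
The constituent filling the location gap is "in the foyer"; that is the focus and would carry nuclear stress.

in the foyer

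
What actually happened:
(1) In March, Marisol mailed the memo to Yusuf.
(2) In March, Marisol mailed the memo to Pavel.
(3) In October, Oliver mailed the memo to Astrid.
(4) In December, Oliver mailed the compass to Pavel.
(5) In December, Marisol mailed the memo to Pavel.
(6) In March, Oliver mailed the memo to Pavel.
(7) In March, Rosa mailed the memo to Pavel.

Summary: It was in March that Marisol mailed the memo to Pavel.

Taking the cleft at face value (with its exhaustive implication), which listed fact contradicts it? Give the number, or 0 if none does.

The cleft puts "in March" in focus and presupposes the open proposition with agent = Marisol, thing = the memo, recipient = Pavel.
Exhaustivity: in March is the only setting satisfying that background.
But fact (5) also has agent = Marisol, thing = the memo, recipient = Pavel, with setting = in December — so the exhaustive reading fails.

5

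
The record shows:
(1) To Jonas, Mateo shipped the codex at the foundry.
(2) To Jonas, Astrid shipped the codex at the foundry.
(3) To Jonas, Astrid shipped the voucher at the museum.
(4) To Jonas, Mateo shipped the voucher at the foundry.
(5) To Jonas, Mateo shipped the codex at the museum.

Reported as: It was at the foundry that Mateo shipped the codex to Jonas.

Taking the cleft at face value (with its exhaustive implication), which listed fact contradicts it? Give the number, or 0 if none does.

5

Focus of the cleft: "at the foundry" (the setting). Presupposed background: agent = Mateo, thing = the codex, recipient = Jonas.
The exhaustive reading says no other setting fits that background.
Fact (5) shares the background but with setting = at the museum; exhaustivity is violated.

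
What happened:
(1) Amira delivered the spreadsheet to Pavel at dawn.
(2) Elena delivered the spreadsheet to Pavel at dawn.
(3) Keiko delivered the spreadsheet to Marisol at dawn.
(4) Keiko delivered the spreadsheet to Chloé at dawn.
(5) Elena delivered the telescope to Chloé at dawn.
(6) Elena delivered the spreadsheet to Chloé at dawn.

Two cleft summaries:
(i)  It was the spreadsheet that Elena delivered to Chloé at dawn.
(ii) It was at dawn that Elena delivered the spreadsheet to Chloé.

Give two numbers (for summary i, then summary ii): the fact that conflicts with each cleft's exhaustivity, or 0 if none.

5, 0

(i): focus "the spreadsheet". Looking for Elena as agent and Chloé as recipient and at dawn as setting with some other thing — fact (5) has the telescope there. Refuted.
(ii): focus "at dawn". No fact shares Elena as agent and the spreadsheet as thing and Chloé as recipient with a different setting. 0.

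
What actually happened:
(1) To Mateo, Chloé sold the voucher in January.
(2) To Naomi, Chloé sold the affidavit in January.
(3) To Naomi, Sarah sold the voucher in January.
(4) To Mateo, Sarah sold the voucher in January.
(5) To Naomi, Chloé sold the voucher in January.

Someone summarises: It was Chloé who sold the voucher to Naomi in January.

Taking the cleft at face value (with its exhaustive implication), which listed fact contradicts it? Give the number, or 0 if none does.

3

The cleft puts "Chloé" in focus and presupposes the open proposition with thing = the voucher, recipient = Naomi, setting = in January.
Exhaustivity: Chloé is the only agent satisfying that background.
But fact (3) also has thing = the voucher, recipient = Naomi, setting = in January, with agent = Sarah — so the exhaustive reading fails.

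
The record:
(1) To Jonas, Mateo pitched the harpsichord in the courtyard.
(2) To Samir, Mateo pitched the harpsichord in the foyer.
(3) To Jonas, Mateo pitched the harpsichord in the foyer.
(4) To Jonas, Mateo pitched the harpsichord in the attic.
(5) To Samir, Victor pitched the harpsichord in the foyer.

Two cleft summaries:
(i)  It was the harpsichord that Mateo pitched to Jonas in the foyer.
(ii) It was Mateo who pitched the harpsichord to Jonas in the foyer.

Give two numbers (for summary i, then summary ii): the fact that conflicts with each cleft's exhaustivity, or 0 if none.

(i): focus "the harpsichord". No fact shares Mateo as agent and Jonas as recipient and in the foyer as setting with a different thing. 0.
(ii): focus "Mateo". No fact shares the harpsichord as thing and Jonas as recipient and in the foyer as setting with a different agent. 0.

0, 0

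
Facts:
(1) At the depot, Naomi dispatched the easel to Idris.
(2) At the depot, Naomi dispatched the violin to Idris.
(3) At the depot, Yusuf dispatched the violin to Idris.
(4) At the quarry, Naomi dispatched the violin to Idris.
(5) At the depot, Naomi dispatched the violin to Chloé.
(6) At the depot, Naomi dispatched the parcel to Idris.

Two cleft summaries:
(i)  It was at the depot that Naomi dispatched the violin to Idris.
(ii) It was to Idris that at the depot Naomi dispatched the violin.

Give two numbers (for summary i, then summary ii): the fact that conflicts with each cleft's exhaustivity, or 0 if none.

Summary (i) focuses "at the depot" (the setting); background same agent, thing, recipient (Naomi / the violin / Idris). Fact (4) matches that background with setting = at the quarry — refutes (i).
Summary (ii) focuses "Idris" (the recipient); background same agent, thing, setting (Naomi / the violin / at the depot). Fact (5) matches that background with recipient = Chloé — refutes (ii).

4, 5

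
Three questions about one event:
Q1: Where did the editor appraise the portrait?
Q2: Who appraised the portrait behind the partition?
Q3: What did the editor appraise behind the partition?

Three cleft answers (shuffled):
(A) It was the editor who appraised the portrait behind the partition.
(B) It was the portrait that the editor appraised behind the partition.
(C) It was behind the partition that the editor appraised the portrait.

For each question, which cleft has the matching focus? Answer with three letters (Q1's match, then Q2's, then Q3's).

Q1 asks about the location; cleft (C) focuses "behind the partition", which is the location — so Q1 → C.
Q2 asks about the subject (agent); cleft (A) focuses "the editor", which is the subject (agent) — so Q2 → A.
Q3 asks about the direct object; cleft (B) focuses "the portrait", which is the direct object — so Q3 → B.
Mapping: Q1→C, Q2→A, Q3→B.

CAB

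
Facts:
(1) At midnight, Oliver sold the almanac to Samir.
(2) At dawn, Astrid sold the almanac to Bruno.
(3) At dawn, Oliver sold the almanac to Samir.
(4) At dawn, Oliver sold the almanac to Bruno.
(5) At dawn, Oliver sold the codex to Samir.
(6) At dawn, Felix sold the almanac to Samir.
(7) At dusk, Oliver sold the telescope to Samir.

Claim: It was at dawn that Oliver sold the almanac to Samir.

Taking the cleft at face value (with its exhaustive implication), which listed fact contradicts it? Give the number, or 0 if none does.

1

Focus of the cleft: "at dawn" (the setting). Presupposed background: same agent, thing, recipient (Oliver / the almanac / Samir).
Exhaustivity: at dawn is the only setting satisfying that background.
But fact (1) also has same agent, thing, recipient (Oliver / the almanac / Samir), with setting = at midnight — so the exhaustive reading fails.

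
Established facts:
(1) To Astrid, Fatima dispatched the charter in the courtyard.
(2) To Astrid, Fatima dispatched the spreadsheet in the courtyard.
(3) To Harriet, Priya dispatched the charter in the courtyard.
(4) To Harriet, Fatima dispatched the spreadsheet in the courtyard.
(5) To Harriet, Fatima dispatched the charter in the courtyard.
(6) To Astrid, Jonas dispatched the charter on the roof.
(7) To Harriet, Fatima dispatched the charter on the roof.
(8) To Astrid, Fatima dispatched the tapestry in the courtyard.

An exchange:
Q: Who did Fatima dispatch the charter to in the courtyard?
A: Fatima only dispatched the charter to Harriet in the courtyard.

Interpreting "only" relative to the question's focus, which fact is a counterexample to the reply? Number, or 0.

1

Answering "Who did ... to ...?" puts focus on the recipient — here, "Harriet".
"Only" then excludes alternative recipients while the background — same agent, thing, setting (Fatima / the charter / in the courtyard) — is held fixed.
Fact (1) keeps same agent, thing, setting (Fatima / the charter / in the courtyard) but has recipient = Astrid; that refutes the reply.
(Fact (4) would refute a reading with focus on the thing — but that is not what the question asks.)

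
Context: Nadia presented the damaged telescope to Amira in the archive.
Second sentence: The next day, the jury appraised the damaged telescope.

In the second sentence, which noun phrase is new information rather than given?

"the damaged telescope" in the second sentence is given — already mentioned in the context.
"the jury" has no antecedent in the context; it is discourse-new.

the jury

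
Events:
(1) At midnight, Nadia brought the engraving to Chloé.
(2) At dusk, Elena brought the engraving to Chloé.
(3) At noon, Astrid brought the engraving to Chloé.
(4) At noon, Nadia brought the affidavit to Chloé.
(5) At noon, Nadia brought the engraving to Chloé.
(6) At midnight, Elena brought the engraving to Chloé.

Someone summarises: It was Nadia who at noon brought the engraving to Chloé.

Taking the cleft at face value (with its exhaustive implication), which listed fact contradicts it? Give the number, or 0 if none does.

3

Focus of the cleft: "Nadia" (the agent). Presupposed background: thing = the engraving, recipient = Chloé, setting = at noon.
Exhaustivity: Nadia is the only agent satisfying that background.
Fact (3) shares the background but with agent = Astrid; exhaustivity is violated.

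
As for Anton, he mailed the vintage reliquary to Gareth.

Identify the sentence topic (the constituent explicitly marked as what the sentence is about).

Anton

The construction explicitly marks "Anton" as what the sentence is about — the topic.
The remainder of the clause is the comment (what is said about the topic).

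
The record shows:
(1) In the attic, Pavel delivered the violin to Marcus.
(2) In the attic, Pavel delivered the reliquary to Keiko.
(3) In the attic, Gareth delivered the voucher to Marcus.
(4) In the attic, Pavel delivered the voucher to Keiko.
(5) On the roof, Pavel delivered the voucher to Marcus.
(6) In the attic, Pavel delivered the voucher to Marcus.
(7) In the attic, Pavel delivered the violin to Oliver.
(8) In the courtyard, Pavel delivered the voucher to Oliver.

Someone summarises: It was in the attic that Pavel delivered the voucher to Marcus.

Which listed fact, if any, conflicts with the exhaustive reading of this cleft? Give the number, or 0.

5

Focus of the cleft: "in the attic" (the setting). Presupposed background: Pavel as agent and the voucher as thing and Marcus as recipient.
The exhaustive reading says no other setting fits that background.
Fact (5) shares the background but with setting = on the roof; exhaustivity is violated.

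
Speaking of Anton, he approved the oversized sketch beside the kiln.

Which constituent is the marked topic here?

Anton

The construction explicitly marks "Anton" as what the sentence is about — the topic.
The remainder of the clause is the comment (what is said about the topic).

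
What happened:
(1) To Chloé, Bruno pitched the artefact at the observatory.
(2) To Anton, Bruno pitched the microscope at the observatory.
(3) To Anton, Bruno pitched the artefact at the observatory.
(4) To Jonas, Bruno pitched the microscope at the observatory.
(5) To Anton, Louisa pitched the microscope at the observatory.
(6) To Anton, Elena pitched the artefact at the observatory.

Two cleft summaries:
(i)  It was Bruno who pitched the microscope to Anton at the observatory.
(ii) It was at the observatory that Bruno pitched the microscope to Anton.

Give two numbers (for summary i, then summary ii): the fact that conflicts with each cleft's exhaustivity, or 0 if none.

(i): focus "Bruno". Looking for same thing, recipient, setting (the microscope / Anton / at the observatory) with some other agent — fact (5) has Louisa there. Refuted.
(ii): focus "at the observatory". No fact shares same agent, thing, recipient (Bruno / the microscope / Anton) with a different setting. 0.

5, 0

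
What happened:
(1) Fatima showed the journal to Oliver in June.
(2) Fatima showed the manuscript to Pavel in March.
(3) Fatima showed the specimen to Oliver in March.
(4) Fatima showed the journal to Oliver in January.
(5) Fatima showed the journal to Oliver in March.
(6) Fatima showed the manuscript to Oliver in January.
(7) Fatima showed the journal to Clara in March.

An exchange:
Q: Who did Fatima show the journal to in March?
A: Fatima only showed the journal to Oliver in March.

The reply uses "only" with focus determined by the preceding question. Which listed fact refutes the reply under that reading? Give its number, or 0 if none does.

7

The question "Who did ... to ...?" targets the recipient, so in the reply the focus falls on "Oliver".
"Only" then excludes alternative recipients while the background — Fatima as agent and the journal as thing and in March as setting — is held fixed.
Fact (7) shares the background with a different recipient (Clara) — counterexample.
(Fact (1) would refute a reading with focus on the setting — but that is not what the question asks.)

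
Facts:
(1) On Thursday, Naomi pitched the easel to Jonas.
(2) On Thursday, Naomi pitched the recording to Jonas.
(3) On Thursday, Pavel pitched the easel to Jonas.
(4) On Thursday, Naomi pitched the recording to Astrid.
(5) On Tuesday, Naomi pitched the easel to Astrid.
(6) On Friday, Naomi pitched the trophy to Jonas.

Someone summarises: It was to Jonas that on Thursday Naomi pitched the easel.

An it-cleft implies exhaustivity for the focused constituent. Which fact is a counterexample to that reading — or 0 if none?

0

Focus of the cleft: "Jonas" (the recipient). Presupposed background: Naomi as agent and the easel as thing and on Thursday as setting.
The exhaustive reading says no other recipient fits that background.
No listed fact matches the background with a different recipient. Exhaustivity holds.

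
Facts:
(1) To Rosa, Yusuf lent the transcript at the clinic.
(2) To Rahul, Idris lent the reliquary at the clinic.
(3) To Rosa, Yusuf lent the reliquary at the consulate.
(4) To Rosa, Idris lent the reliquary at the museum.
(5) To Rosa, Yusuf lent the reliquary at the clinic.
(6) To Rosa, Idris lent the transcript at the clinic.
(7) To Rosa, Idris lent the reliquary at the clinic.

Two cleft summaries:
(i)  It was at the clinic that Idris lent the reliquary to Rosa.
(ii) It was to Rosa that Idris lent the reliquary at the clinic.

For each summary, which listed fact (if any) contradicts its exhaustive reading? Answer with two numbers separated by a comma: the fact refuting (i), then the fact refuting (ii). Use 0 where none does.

Summary (i) focuses "at the clinic" (the setting); background same agent, thing, recipient (Idris / the reliquary / Rosa). Fact (4) matches that background with setting = at the museum — refutes (i).
Summary (ii) focuses "Rosa" (the recipient); background same agent, thing, setting (Idris / the reliquary / at the clinic). Fact (2) matches that background with recipient = Rahul — refutes (ii).

4, 2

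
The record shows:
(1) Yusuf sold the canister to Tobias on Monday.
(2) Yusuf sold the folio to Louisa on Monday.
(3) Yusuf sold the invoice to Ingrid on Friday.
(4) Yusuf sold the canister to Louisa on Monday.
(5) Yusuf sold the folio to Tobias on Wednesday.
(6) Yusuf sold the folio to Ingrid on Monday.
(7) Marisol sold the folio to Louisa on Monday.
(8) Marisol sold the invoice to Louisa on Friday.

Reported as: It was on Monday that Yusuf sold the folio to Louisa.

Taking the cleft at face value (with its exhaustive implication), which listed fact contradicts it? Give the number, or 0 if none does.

0

Focus of the cleft: "on Monday" (the setting). Presupposed background: agent = Yusuf, thing = the folio, recipient = Louisa.
The exhaustive reading says no other setting fits that background.
Every other fact differs from the presupposition on some backgrounded slot, so none challenges the exhaustivity.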